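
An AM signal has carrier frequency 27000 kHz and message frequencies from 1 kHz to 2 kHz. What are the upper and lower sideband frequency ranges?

Upper sideband (USB) = fc + [fm_low, fm_high] = 27000 + [1, 2] = [27001, 27002] kHz
Lower sideband (LSB) = fc - [fm_high, fm_low] = 27000 - [2, 1] = [26998, 26999] kHz
Total occupied spectrum: 26998 kHz to 27002 kHz (plus carrier at 27000 kHz)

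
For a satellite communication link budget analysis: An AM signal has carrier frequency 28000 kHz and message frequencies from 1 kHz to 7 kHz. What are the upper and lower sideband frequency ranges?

Upper sideband (USB) = fc + [fm_low, fm_high] = 28000 + [1, 7] = [28001, 28007] kHz
Lower sideband (LSB) = fc - [fm_high, fm_low] = 28000 - [7, 1] = [27993, 27999] kHz
Total occupied spectrum: 27993 kHz to 28007 kHz (plus carrier at 28000 kHz)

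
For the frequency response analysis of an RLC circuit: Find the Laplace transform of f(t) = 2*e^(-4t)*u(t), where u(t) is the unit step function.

Standard Laplace transform pair:
e^(-at)*u(t) <-> 1/(s+a)
With a = 4: L{2*e^(-4t)*u(t)} = 2/(s+4), ROC: Re(s) > -4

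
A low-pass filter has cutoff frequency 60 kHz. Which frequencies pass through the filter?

A low-pass filter passes all frequencies below the cutoff frequency 60 kHz and attenuates higher frequencies.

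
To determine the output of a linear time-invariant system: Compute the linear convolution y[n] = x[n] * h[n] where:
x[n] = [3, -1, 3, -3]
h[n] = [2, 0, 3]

y[n] = sum_k x[k]*h[n-k]. Output length = len(x) + len(h) - 1 = 4 + 3 - 1 = 6.
y[0] = 3*2 = 6
y[1] = -1*2 + 3*0 = -2
y[2] = 3*2 + -1*0 + 3*3 = 15
y[3] = -3*2 + 3*0 + -1*3 = -9
y[4] = -3*0 + 3*3 = 9
y[5] = -3*3 = -9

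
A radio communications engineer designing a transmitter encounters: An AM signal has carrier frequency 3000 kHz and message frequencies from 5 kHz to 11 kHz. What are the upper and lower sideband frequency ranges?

Upper sideband (USB) = fc + [fm_low, fm_high] = 3000 + [5, 11] = [3005, 3011] kHz
Lower sideband (LSB) = fc - [fm_high, fm_low] = 3000 - [11, 5] = [2989, 2995] kHz
Total occupied spectrum: 2989 kHz to 3011 kHz (plus carrier at 3000 kHz)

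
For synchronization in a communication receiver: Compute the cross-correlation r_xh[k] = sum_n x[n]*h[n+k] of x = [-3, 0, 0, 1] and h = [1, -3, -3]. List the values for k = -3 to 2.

Both sequences indexed from 0 and zero outside their support.
Lags with overlap: k = -3 to 2.
  r_xh[-3] = x[3]*h[0] = 1
  r_xh[-2] = x[2]*h[0] + x[3]*h[1] = -3
  r_xh[-1] = x[1]*h[0] + x[2]*h[1] + x[3]*h[2] = -3
  r_xh[0] = x[0]*h[0] + x[1]*h[1] + x[2]*h[2] = -3
  r_xh[1] = x[0]*h[1] + x[1]*h[2] = 9
  r_xh[2] = x[0]*h[2] = 9
r_xh = [1, -3, -3, -3, 9, 9] (for k = -3, ..., 2)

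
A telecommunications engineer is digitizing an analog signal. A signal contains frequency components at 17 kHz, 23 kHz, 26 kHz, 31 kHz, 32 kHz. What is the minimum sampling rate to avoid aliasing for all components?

The highest frequency component is f_max = 32 kHz.
Nyquist rate = 2 * f_max = 2 * 32 kHz = 64 kHz.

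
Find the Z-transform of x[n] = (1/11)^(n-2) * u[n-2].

Time-shifting property: if X(z) = Z{x[n]}, then Z{x[n-d]} = z^(-d) * X(z)
X(z) = z/(z - 1/11) for x[n] = (1/11)^n * u[n]
Z{x[n-2]} = z^(-2) * z/(z - 1/11) = z^(-1)/(z - 1/11)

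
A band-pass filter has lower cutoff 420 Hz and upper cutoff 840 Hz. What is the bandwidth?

Bandwidth = f_high - f_low
= 840 Hz - 420 Hz = 420 Hz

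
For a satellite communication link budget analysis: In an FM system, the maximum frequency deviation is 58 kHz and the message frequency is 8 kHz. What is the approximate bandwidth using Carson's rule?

Carson's rule: BW = 2*(delta_f + f_m)
= 2*(58 + 8) kHz = 132 kHz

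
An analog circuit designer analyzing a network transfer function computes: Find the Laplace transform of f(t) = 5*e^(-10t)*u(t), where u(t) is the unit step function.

Standard Laplace transform pair:
e^(-at)*u(t) <-> 1/(s+a)
With a = 10: L{5*e^(-10t)*u(t)} = 5/(s+10), ROC: Re(s) > -10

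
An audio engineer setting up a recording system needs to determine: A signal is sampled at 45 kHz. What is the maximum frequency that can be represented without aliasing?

The maximum frequency that can be represented without aliasing
is the Nyquist frequency: f_max = f_s / 2 = 45 kHz / 2 = 45/2 kHz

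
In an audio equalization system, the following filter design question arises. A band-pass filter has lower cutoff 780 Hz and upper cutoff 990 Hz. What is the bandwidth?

Bandwidth = f_high - f_low
= 990 Hz - 780 Hz = 210 Hz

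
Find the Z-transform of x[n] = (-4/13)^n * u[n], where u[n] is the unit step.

The Z-transform of a^n * u[n] is z/(z-a) for |z| > |a|.
Here a = -4/13, so X(z) = z/(z - (-4/13)) = 13z/(13z + 4)
ROC: |z| > 4/13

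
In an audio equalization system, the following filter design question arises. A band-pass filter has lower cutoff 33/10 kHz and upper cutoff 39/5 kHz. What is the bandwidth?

Bandwidth = f_high - f_low
= 39/5 kHz - 33/10 kHz = 9/2 kHz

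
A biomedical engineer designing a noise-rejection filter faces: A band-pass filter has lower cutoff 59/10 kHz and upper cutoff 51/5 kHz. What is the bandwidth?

Bandwidth = f_high - f_low
= 51/5 kHz - 59/10 kHz = 43/10 kHz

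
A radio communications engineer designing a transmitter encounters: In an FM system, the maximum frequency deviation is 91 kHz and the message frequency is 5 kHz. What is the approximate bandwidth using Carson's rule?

Carson's rule: BW = 2*(delta_f + f_m)
= 2*(91 + 5) kHz = 192 kHz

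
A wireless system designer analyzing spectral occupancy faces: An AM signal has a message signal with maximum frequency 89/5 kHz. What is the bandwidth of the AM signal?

In AM (double-sideband), the bandwidth is twice the message frequency.
BW = 2 * f_m = 2 * 89/5 kHz = 178/5 kHz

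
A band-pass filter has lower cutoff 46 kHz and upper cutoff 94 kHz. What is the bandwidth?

Bandwidth = f_high - f_low
= 94 kHz - 46 kHz = 48 kHz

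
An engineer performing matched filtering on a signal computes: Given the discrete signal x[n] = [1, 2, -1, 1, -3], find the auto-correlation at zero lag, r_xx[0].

The auto-correlation at zero lag r_xx[0] equals the signal energy.
r_xx[0] = sum of x[n]^2 = 1^2 + 2^2 + (-1)^2 + 1^2 + (-3)^2
= 1 + 4 + 1 + 1 + 9 = 16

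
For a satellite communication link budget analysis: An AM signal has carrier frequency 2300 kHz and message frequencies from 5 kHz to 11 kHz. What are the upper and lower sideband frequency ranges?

Upper sideband (USB) = fc + [fm_low, fm_high] = 2300 + [5, 11] = [2305, 2311] kHz
Lower sideband (LSB) = fc - [fm_high, fm_low] = 2300 - [11, 5] = [2289, 2295] kHz
Total occupied spectrum: 2289 kHz to 2311 kHz (plus carrier at 2300 kHz)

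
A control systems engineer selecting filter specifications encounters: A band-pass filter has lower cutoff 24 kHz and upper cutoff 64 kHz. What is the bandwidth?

Bandwidth = f_high - f_low
= 64 kHz - 24 kHz = 40 kHz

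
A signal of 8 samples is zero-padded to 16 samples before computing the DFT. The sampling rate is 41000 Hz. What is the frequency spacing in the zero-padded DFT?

Original DFT: N = 8, resolution = f_s/N = 41000/8 = 5125 Hz
Zero-padded DFT: N = 16, resolution = f_s/N = 41000/16 = 5125/2 Hz
Zero-padding interpolates the spectrum (finer frequency grid)
but does NOT improve the true spectral resolution (ability to resolve close frequencies).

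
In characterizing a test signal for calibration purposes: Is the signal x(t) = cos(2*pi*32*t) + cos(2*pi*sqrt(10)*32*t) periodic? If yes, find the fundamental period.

f1 = 32 Hz, f2 = 32*sqrt(10) Hz
Ratio f2/f1 = sqrt(10), which is irrational.
Since the frequency ratio is irrational, no common period exists.
The signal is not periodic.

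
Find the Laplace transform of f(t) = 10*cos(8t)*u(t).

Standard pair: cos(wt)*u(t) <-> s/(s^2+w^2)
With w = 8: L{10*cos(8t)*u(t)} = 10s/(s^2+64)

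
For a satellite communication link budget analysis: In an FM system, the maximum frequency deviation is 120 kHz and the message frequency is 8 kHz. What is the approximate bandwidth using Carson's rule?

Carson's rule: BW = 2*(delta_f + f_m)
= 2*(120 + 8) kHz = 256 kHz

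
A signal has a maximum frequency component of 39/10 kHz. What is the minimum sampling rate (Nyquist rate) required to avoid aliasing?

By the Nyquist-Shannon sampling theorem,
the minimum sampling rate (Nyquist rate) must be at least 2 * f_max.
Nyquist rate = 2 * 39/10 kHz = 39/5 kHz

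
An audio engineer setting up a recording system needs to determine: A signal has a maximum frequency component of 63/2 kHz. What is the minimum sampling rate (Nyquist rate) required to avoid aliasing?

By the Nyquist-Shannon sampling theorem,
the minimum sampling rate (Nyquist rate) must be at least 2 * f_max.
Nyquist rate = 2 * 63/2 kHz = 63 kHz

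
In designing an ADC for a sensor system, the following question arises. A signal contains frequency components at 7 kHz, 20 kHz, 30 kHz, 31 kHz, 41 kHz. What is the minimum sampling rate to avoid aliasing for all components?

The highest frequency component is f_max = 41 kHz.
Nyquist rate = 2 * f_max = 2 * 41 kHz = 82 kHz.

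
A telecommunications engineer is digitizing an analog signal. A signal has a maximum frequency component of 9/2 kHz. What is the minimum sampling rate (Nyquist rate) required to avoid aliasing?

By the Nyquist-Shannon sampling theorem,
the minimum sampling rate (Nyquist rate) must be at least 2 * f_max.
Nyquist rate = 2 * 9/2 kHz = 9 kHz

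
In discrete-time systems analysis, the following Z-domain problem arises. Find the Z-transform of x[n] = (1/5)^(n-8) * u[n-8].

Time-shifting property: if X(z) = Z{x[n]}, then Z{x[n-d]} = z^(-d) * X(z)
X(z) = z/(z - 1/5) for x[n] = (1/5)^n * u[n]
Z{x[n-8]} = z^(-8) * z/(z - 1/5) = z^(-7)/(z - 1/5)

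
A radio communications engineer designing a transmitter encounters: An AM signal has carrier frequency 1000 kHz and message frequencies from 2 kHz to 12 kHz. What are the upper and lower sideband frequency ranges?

Upper sideband (USB) = fc + [fm_low, fm_high] = 1000 + [2, 12] = [1002, 1012] kHz
Lower sideband (LSB) = fc - [fm_high, fm_low] = 1000 - [12, 2] = [988, 998] kHz
Total occupied spectrum: 988 kHz to 1012 kHz (plus carrier at 1000 kHz)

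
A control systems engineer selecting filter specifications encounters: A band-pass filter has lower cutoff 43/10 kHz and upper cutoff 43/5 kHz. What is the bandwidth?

Bandwidth = f_high - f_low
= 43/5 kHz - 43/10 kHz = 43/10 kHz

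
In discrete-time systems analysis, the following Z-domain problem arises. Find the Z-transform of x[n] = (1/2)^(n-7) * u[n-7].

Time-shifting property: if X(z) = Z{x[n]}, then Z{x[n-d]} = z^(-d) * X(z)
X(z) = z/(z - 1/2) for x[n] = (1/2)^n * u[n]
Z{x[n-7]} = z^(-7) * z/(z - 1/2) = z^(-6)/(z - 1/2)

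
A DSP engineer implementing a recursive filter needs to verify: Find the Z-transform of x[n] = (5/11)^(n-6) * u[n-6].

Time-shifting property: if X(z) = Z{x[n]}, then Z{x[n-d]} = z^(-d) * X(z)
X(z) = z/(z - 5/11) for x[n] = (5/11)^n * u[n]
Z{x[n-6]} = z^(-6) * z/(z - 5/11) = z^(-5)/(z - 5/11)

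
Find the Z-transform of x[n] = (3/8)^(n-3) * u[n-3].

Time-shifting property: if X(z) = Z{x[n]}, then Z{x[n-d]} = z^(-d) * X(z)
X(z) = z/(z - 3/8) for x[n] = (3/8)^n * u[n]
Z{x[n-3]} = z^(-3) * z/(z - 3/8) = z^(-2)/(z - 3/8)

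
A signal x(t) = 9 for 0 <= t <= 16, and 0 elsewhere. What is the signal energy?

Energy = integral of |x(t)|^2 dt over the signal duration
= 9^2 * 16 = 81 * 16 = 1296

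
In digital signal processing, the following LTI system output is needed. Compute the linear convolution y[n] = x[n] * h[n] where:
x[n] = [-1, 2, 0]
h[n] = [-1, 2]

y[n] = sum_k x[k]*h[n-k]. Output length = len(x) + len(h) - 1 = 3 + 2 - 1 = 4.
y[0] = -1*-1 = 1
y[1] = 2*-1 + -1*2 = -4
y[2] = 0*-1 + 2*2 = 4
y[3] = 0*2 = 0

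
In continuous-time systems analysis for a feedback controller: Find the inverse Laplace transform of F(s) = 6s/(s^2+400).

Standard pair: s/(s^2+w^2) <-> cos(wt)*u(t)
With k=6, w=20: f(t) = 6*cos(20t)*u(t)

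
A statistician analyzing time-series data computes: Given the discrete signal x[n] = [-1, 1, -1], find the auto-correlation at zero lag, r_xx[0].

The auto-correlation at zero lag r_xx[0] equals the signal energy.
r_xx[0] = sum of x[n]^2 = (-1)^2 + 1^2 + (-1)^2
= 1 + 1 + 1 = 3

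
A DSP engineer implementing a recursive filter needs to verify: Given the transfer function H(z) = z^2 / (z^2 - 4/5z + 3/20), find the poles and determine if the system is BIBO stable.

Poles are roots of the denominator: z^2 - 4/5z + 3/20 = 0.
Quadratic formula: z = [-(-4/5) +/- sqrt((-4/5)^2 - 4*(3/20))] / 2
Discriminant = 16/25 - 3/5 = 1/25; sqrt = 1/5.
z = (4/5 +/- 1/5) / 2 => z = 1/2 or z = 3/10.
|p1| = 3/10, |p2| = 1/2.
For BIBO stability, all poles must lie inside the unit circle (|p| < 1).
System is STABLE since both |p| < 1.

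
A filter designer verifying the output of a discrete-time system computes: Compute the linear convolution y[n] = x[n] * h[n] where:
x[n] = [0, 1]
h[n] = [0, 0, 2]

y[n] = sum_k x[k]*h[n-k]. Output length = len(x) + len(h) - 1 = 2 + 3 - 1 = 4.
y[0] = 0*0 = 0
y[1] = 1*0 + 0*0 = 0
y[2] = 1*0 + 0*2 = 0
y[3] = 1*2 = 2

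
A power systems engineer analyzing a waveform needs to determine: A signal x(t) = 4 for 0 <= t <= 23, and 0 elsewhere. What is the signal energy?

Energy = integral of |x(t)|^2 dt over the signal duration
= 4^2 * 23 = 16 * 23 = 368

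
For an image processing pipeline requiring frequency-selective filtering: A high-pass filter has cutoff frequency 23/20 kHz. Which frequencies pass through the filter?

A high-pass filter passes all frequencies above the cutoff frequency 23/20 kHz and attenuates lower frequencies.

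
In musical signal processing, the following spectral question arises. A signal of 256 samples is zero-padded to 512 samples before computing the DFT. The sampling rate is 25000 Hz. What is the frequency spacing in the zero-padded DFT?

Original DFT: N = 256, resolution = f_s/N = 25000/256 = 3125/32 Hz
Zero-padded DFT: N = 512, resolution = f_s/N = 25000/512 = 3125/64 Hz
Zero-padding interpolates the spectrum (finer frequency grid)
but does NOT improve the true spectral resolution (ability to resolve close frequencies).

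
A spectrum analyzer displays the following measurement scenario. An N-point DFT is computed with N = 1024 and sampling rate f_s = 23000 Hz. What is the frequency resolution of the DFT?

DFT frequency resolution = f_s / N
= 23000 / 1024 = 2875/128 Hz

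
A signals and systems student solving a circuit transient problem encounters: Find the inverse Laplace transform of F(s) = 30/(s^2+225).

Standard pair: w/(s^2+w^2) <-> sin(wt)*u(t)
Recognize w^2 = 225, so w = 15; numerator 30 = 2*15.
f(t) = 2*sin(15t)*u(t)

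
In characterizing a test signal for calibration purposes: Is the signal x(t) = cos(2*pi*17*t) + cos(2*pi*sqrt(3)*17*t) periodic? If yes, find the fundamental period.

f1 = 17 Hz, f2 = 17*sqrt(3) Hz
Ratio f2/f1 = sqrt(3), which is irrational.
Since the frequency ratio is irrational, no common period exists.
The signal is not periodic.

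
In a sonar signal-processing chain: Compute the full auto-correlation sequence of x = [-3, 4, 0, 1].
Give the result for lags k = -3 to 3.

r_xx[k] = sum_m x[m]*x[m+k], indexed from 0, for k = -3 to 3:
  r_xx[-3] = x[3]*x[0] = -3
  r_xx[-2] = x[2]*x[0] + x[3]*x[1] = 4
  r_xx[-1] = x[1]*x[0] + x[2]*x[1] + x[3]*x[2] = -12
  r_xx[0] = x[0]*x[0] + x[1]*x[1] + x[2]*x[2] + x[3]*x[3] = 26
  r_xx[1] = x[0]*x[1] + x[1]*x[2] + x[2]*x[3] = -12
  r_xx[2] = x[0]*x[2] + x[1]*x[3] = 4
  r_xx[3] = x[0]*x[3] = -3
r_xx = [-3, 4, -12, 26, -12, 4, -3]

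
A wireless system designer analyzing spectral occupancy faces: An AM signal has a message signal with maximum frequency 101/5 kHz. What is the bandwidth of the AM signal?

In AM (double-sideband), the bandwidth is twice the message frequency.
BW = 2 * f_m = 2 * 101/5 kHz = 202/5 kHz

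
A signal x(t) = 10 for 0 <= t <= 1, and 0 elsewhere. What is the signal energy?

Energy = integral of |x(t)|^2 dt over the signal duration
= 10^2 * 1 = 100 * 1 = 100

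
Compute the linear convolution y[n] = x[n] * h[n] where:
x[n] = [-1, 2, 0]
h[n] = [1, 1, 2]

y[n] = sum_k x[k]*h[n-k]. Output length = len(x) + len(h) - 1 = 3 + 3 - 1 = 5.
y[0] = -1*1 = -1
y[1] = 2*1 + -1*1 = 1
y[2] = 0*1 + 2*1 + -1*2 = 0
y[3] = 0*1 + 2*2 = 4
y[4] = 0*2 = 0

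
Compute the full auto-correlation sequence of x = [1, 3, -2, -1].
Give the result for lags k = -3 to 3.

r_xx[k] = sum_m x[m]*x[m+k], indexed from 0, for k = -3 to 3:
  r_xx[-3] = x[3]*x[0] = -1
  r_xx[-2] = x[2]*x[0] + x[3]*x[1] = -5
  r_xx[-1] = x[1]*x[0] + x[2]*x[1] + x[3]*x[2] = -1
  r_xx[0] = x[0]*x[0] + x[1]*x[1] + x[2]*x[2] + x[3]*x[3] = 15
  r_xx[1] = x[0]*x[1] + x[1]*x[2] + x[2]*x[3] = -1
  r_xx[2] = x[0]*x[2] + x[1]*x[3] = -5
  r_xx[3] = x[0]*x[3] = -1
r_xx = [-1, -5, -1, 15, -1, -5, -1]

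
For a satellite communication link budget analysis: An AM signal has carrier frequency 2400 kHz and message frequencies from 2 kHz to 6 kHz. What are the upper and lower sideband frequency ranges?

Upper sideband (USB) = fc + [fm_low, fm_high] = 2400 + [2, 6] = [2402, 2406] kHz
Lower sideband (LSB) = fc - [fm_high, fm_low] = 2400 - [6, 2] = [2394, 2398] kHz
Total occupied spectrum: 2394 kHz to 2406 kHz (plus carrier at 2400 kHz)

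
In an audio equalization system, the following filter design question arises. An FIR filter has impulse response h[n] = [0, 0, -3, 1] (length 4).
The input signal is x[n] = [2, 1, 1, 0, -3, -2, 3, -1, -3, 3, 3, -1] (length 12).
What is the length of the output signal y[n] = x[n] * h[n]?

For linear convolution, the output length is:
len(y) = len(x) + len(h) - 1 = 12 + 4 - 1 = 15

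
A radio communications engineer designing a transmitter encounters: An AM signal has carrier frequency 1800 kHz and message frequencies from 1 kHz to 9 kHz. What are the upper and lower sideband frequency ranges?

Upper sideband (USB) = fc + [fm_low, fm_high] = 1800 + [1, 9] = [1801, 1809] kHz
Lower sideband (LSB) = fc - [fm_high, fm_low] = 1800 - [9, 1] = [1791, 1799] kHz
Total occupied spectrum: 1791 kHz to 1809 kHz (plus carrier at 1800 kHz)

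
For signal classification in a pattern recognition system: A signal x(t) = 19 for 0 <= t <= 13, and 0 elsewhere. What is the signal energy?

Energy = integral of |x(t)|^2 dt over the signal duration
= 19^2 * 13 = 361 * 13 = 4693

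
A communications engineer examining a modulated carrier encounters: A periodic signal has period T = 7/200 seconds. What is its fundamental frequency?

The fundamental frequency is the reciprocal of the period.
f = 1/T = 1/(7/200) = 200/7 Hz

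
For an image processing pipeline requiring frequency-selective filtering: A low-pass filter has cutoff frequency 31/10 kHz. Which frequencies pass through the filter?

A low-pass filter passes all frequencies below the cutoff frequency 31/10 kHz and attenuates higher frequencies.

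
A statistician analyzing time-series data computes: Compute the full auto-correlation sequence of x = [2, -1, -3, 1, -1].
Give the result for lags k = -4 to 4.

r_xx[k] = sum_m x[m]*x[m+k], indexed from 0, for k = -4 to 4:
  r_xx[-4] = x[4]*x[0] = -2
  r_xx[-3] = x[3]*x[0] + x[4]*x[1] = 3
  r_xx[-2] = x[2]*x[0] + x[3]*x[1] + x[4]*x[2] = -4
  r_xx[-1] = x[1]*x[0] + x[2]*x[1] + x[3]*x[2] + x[4]*x[3] = -3
  r_xx[0] = x[0]*x[0] + x[1]*x[1] + x[2]*x[2] + x[3]*x[3] + x[4]*x[4] = 16
  r_xx[1] = x[0]*x[1] + x[1]*x[2] + x[2]*x[3] + x[3]*x[4] = -3
  r_xx[2] = x[0]*x[2] + x[1]*x[3] + x[2]*x[4] = -4
  r_xx[3] = x[0]*x[3] + x[1]*x[4] = 3
  r_xx[4] = x[0]*x[4] = -2
r_xx = [-2, 3, -4, -3, 16, -3, -4, 3, -2]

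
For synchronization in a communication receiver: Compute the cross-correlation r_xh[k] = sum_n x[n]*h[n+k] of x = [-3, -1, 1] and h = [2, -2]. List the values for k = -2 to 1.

Both sequences indexed from 0 and zero outside their support.
Lags with overlap: k = -2 to 1.
  r_xh[-2] = x[2]*h[0] = 2
  r_xh[-1] = x[1]*h[0] + x[2]*h[1] = -4
  r_xh[0] = x[0]*h[0] + x[1]*h[1] = -4
  r_xh[1] = x[0]*h[1] = 6
r_xh = [2, -4, -4, 6] (for k = -2, ..., 1)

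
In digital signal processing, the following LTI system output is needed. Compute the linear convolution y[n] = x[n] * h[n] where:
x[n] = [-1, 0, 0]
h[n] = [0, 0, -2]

y[n] = sum_k x[k]*h[n-k]. Output length = len(x) + len(h) - 1 = 3 + 3 - 1 = 5.
y[0] = -1*0 = 0
y[1] = 0*0 + -1*0 = 0
y[2] = 0*0 + 0*0 + -1*-2 = 2
y[3] = 0*0 + 0*-2 = 0
y[4] = 0*-2 = 0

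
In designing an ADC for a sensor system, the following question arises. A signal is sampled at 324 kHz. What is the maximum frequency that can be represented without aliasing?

The maximum frequency that can be represented without aliasing
is the Nyquist frequency: f_max = f_s / 2 = 324 kHz / 2 = 162 kHz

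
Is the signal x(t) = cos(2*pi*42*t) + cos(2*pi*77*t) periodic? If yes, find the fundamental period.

f1 = 42 Hz, f2 = 77 Hz
Period T1 = 1/42, T2 = 1/77
Ratio T1/T2 = 77/42, which is rational.
The signal is periodic with fundamental period T = 1/GCD(42,77) = 1/7 s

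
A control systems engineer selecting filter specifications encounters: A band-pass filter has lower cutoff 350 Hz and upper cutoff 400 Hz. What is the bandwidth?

Bandwidth = f_high - f_low
= 400 Hz - 350 Hz = 50 Hz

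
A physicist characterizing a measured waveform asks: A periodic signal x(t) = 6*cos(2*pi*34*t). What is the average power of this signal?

Average power of A*cos(wt) is A^2/2.
P = 6^2 / 2 = 36/2 = 18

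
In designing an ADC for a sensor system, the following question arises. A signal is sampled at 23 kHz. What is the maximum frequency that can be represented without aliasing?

The maximum frequency that can be represented without aliasing
is the Nyquist frequency: f_max = f_s / 2 = 23 kHz / 2 = 23/2 kHz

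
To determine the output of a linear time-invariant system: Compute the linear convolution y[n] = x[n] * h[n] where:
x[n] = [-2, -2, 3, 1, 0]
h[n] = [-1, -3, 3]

y[n] = sum_k x[k]*h[n-k]. Output length = len(x) + len(h) - 1 = 5 + 3 - 1 = 7.
y[0] = -2*-1 = 2
y[1] = -2*-1 + -2*-3 = 8
y[2] = 3*-1 + -2*-3 + -2*3 = -3
y[3] = 1*-1 + 3*-3 + -2*3 = -16
y[4] = 0*-1 + 1*-3 + 3*3 = 6
y[5] = 0*-3 + 1*3 = 3
y[6] = 0*3 = 0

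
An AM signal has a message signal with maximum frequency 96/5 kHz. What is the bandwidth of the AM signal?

In AM (double-sideband), the bandwidth is twice the message frequency.
BW = 2 * f_m = 2 * 96/5 kHz = 192/5 kHz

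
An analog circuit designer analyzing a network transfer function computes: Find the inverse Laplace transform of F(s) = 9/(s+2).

Standard pair: k/(s+a) <-> k*e^(-at)*u(t)
With k=9, a=2: f(t) = 9*e^(-2t)*u(t)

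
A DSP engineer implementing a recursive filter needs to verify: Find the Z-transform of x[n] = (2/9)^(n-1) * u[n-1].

Time-shifting property: if X(z) = Z{x[n]}, then Z{x[n-d]} = z^(-d) * X(z)
X(z) = z/(z - 2/9) for x[n] = (2/9)^n * u[n]
Z{x[n-1]} = z^(-1) * z/(z - 2/9) = 1/(z - 2/9)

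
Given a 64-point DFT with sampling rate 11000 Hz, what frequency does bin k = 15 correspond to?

The frequency of DFT bin k is: f_k = k * f_s / N
f_15 = 15 * 11000 / 64 = 20625/8 Hz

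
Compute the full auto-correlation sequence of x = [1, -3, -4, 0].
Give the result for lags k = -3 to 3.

r_xx[k] = sum_m x[m]*x[m+k], indexed from 0, for k = -3 to 3:
  r_xx[-3] = x[3]*x[0] = 0
  r_xx[-2] = x[2]*x[0] + x[3]*x[1] = -4
  r_xx[-1] = x[1]*x[0] + x[2]*x[1] + x[3]*x[2] = 9
  r_xx[0] = x[0]*x[0] + x[1]*x[1] + x[2]*x[2] + x[3]*x[3] = 26
  r_xx[1] = x[0]*x[1] + x[1]*x[2] + x[2]*x[3] = 9
  r_xx[2] = x[0]*x[2] + x[1]*x[3] = -4
  r_xx[3] = x[0]*x[3] = 0
r_xx = [0, -4, 9, 26, 9, -4, 0]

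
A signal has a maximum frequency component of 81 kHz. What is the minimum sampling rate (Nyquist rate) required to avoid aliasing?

By the Nyquist-Shannon sampling theorem,
the minimum sampling rate (Nyquist rate) must be at least 2 * f_max.
Nyquist rate = 2 * 81 kHz = 162 kHz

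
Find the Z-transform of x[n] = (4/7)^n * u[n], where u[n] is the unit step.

The Z-transform of a^n * u[n] is z/(z-a) for |z| > |a|.
Here a = 4/7, so X(z) = z/(z - (4/7)) = 7z/(7z - 4)
ROC: |z| > 4/7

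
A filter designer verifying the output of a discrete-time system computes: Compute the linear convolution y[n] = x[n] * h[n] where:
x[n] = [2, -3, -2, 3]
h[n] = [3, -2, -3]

y[n] = sum_k x[k]*h[n-k]. Output length = len(x) + len(h) - 1 = 4 + 3 - 1 = 6.
y[0] = 2*3 = 6
y[1] = -3*3 + 2*-2 = -13
y[2] = -2*3 + -3*-2 + 2*-3 = -6
y[3] = 3*3 + -2*-2 + -3*-3 = 22
y[4] = 3*-2 + -2*-3 = 0
y[5] = 3*-3 = -9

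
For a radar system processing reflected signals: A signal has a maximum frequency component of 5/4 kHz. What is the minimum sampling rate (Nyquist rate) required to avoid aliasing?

By the Nyquist-Shannon sampling theorem,
the minimum sampling rate (Nyquist rate) must be at least 2 * f_max.
Nyquist rate = 2 * 5/4 kHz = 5/2 kHz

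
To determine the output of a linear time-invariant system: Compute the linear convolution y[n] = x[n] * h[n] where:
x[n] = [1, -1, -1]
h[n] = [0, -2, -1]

y[n] = sum_k x[k]*h[n-k]. Output length = len(x) + len(h) - 1 = 3 + 3 - 1 = 5.
y[0] = 1*0 = 0
y[1] = -1*0 + 1*-2 = -2
y[2] = -1*0 + -1*-2 + 1*-1 = 1
y[3] = -1*-2 + -1*-1 = 3
y[4] = -1*-1 = 1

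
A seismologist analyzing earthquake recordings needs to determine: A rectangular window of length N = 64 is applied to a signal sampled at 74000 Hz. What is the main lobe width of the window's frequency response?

For a rectangular window of length N,
the main lobe width in frequency is 2*f_s/N.
= 2*74000/64 = 4625/2 Hz
This determines the minimum frequency separation for resolving two sinusoids.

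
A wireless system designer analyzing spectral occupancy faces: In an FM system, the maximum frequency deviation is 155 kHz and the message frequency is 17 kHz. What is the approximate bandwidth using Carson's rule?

Carson's rule: BW = 2*(delta_f + f_m)
= 2*(155 + 17) kHz = 344 kHz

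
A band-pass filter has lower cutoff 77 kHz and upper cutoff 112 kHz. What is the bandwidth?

Bandwidth = f_high - f_low
= 112 kHz - 77 kHz = 35 kHz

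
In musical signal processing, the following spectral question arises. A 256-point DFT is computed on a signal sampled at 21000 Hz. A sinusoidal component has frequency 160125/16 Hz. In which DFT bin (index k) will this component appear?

DFT frequency resolution = f_s/N = 21000/256 = 2625/32 Hz
Bin index k = f_signal / resolution = 160125/16 / 2625/32 = 122
The signal frequency 160125/16 Hz falls in DFT bin k = 122.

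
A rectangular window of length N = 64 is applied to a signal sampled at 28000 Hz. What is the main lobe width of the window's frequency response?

For a rectangular window of length N,
the main lobe width in frequency is 2*f_s/N.
= 2*28000/64 = 875 Hz
This determines the minimum frequency separation for resolving two sinusoids.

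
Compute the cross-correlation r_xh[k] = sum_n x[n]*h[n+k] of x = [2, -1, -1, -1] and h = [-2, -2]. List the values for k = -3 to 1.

Both sequences indexed from 0 and zero outside their support.
Lags with overlap: k = -3 to 1.
  r_xh[-3] = x[3]*h[0] = 2
  r_xh[-2] = x[2]*h[0] + x[3]*h[1] = 4
  r_xh[-1] = x[1]*h[0] + x[2]*h[1] = 4
  r_xh[0] = x[0]*h[0] + x[1]*h[1] = -2
  r_xh[1] = x[0]*h[1] = -4
r_xh = [2, 4, 4, -2, -4] (for k = -3, ..., 1)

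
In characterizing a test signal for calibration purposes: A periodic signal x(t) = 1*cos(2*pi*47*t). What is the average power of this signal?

Average power of A*cos(wt) is A^2/2.
P = 1^2 / 2 = 1/2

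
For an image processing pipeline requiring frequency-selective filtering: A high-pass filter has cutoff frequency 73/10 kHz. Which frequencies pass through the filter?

A high-pass filter passes all frequencies above the cutoff frequency 73/10 kHz and attenuates lower frequencies.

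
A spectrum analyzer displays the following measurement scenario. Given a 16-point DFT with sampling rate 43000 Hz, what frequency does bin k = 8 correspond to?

The frequency of DFT bin k is: f_k = k * f_s / N
f_8 = 8 * 43000 / 16 = 21500 Hz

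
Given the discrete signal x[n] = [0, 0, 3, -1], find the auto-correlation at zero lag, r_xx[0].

The auto-correlation at zero lag r_xx[0] equals the signal energy.
r_xx[0] = sum of x[n]^2 = 0^2 + 0^2 + 3^2 + (-1)^2
= 0 + 0 + 9 + 1 = 10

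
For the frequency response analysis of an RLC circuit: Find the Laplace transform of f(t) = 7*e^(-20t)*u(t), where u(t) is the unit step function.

Standard Laplace transform pair:
e^(-at)*u(t) <-> 1/(s+a)
With a = 20: L{7*e^(-20t)*u(t)} = 7/(s+20), ROC: Re(s) > -20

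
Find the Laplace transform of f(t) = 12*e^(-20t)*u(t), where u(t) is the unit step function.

Standard Laplace transform pair:
e^(-at)*u(t) <-> 1/(s+a)
With a = 20: L{12*e^(-20t)*u(t)} = 12/(s+20), ROC: Re(s) > -20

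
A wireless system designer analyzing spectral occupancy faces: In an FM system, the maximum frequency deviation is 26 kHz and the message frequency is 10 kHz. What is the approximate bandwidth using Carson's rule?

Carson's rule: BW = 2*(delta_f + f_m)
= 2*(26 + 10) kHz = 72 kHz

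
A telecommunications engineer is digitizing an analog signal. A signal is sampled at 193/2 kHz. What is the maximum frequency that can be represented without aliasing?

The maximum frequency that can be represented without aliasing
is the Nyquist frequency: f_max = f_s / 2 = 193/2 kHz / 2 = 193/4 kHz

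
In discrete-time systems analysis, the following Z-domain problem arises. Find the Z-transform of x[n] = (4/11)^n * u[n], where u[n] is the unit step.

The Z-transform of a^n * u[n] is z/(z-a) for |z| > |a|.
Here a = 4/11, so X(z) = z/(z - (4/11)) = 11z/(11z - 4)
ROC: |z| > 4/11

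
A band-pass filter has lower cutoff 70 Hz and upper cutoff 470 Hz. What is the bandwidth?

Bandwidth = f_high - f_low
= 470 Hz - 70 Hz = 400 Hz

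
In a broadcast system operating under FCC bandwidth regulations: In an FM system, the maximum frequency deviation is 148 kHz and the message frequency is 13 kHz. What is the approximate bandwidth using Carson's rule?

Carson's rule: BW = 2*(delta_f + f_m)
= 2*(148 + 13) kHz = 322 kHz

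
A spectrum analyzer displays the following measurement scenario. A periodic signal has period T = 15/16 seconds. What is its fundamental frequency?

The fundamental frequency is the reciprocal of the period.
f = 1/T = 1/(15/16) = 16/15 Hz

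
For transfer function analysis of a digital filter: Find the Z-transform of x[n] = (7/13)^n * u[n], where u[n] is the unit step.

The Z-transform of a^n * u[n] is z/(z-a) for |z| > |a|.
Here a = 7/13, so X(z) = z/(z - (7/13)) = 13z/(13z - 7)
ROC: |z| > 7/13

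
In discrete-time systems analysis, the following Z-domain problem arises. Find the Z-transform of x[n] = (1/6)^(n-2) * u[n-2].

Time-shifting property: if X(z) = Z{x[n]}, then Z{x[n-d]} = z^(-d) * X(z)
X(z) = z/(z - 1/6) for x[n] = (1/6)^n * u[n]
Z{x[n-2]} = z^(-2) * z/(z - 1/6) = z^(-1)/(z - 1/6)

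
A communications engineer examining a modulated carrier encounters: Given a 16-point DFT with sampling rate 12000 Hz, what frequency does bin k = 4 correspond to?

The frequency of DFT bin k is: f_k = k * f_s / N
f_4 = 4 * 12000 / 16 = 3000 Hz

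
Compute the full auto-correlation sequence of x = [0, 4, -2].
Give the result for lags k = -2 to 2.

r_xx[k] = sum_m x[m]*x[m+k], indexed from 0, for k = -2 to 2:
  r_xx[-2] = x[2]*x[0] = 0
  r_xx[-1] = x[1]*x[0] + x[2]*x[1] = -8
  r_xx[0] = x[0]*x[0] + x[1]*x[1] + x[2]*x[2] = 20
  r_xx[1] = x[0]*x[1] + x[1]*x[2] = -8
  r_xx[2] = x[0]*x[2] = 0
r_xx = [0, -8, 20, -8, 0]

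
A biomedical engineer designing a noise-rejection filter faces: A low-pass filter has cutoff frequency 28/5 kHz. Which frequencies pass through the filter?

A low-pass filter passes all frequencies below the cutoff frequency 28/5 kHz and attenuates higher frequencies.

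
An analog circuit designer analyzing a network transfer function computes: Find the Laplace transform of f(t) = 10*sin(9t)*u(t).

Standard pair: sin(wt)*u(t) <-> w/(s^2+w^2)
With w = 9: L{10*sin(9t)*u(t)} = 90/(s^2+81)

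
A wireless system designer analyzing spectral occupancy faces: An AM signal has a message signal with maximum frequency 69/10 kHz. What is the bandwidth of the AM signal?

In AM (double-sideband), the bandwidth is twice the message frequency.
BW = 2 * f_m = 2 * 69/10 kHz = 69/5 kHz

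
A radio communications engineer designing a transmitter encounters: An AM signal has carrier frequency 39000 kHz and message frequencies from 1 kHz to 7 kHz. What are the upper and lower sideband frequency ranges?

Upper sideband (USB) = fc + [fm_low, fm_high] = 39000 + [1, 7] = [39001, 39007] kHz
Lower sideband (LSB) = fc - [fm_high, fm_low] = 39000 - [7, 1] = [38993, 38999] kHz
Total occupied spectrum: 38993 kHz to 39007 kHz (plus carrier at 39000 kHz)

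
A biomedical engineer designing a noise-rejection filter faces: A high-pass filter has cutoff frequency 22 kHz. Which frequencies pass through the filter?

A high-pass filter passes all frequencies above the cutoff frequency 22 kHz and attenuates lower frequencies.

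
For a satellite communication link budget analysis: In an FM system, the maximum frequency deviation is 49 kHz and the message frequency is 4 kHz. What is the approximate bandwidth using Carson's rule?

Carson's rule: BW = 2*(delta_f + f_m)
= 2*(49 + 4) kHz = 106 kHz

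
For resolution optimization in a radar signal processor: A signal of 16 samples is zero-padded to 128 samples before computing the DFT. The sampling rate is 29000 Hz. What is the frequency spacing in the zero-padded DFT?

Original DFT: N = 16, resolution = f_s/N = 29000/16 = 3625/2 Hz
Zero-padded DFT: N = 128, resolution = f_s/N = 29000/128 = 3625/16 Hz
Zero-padding interpolates the spectrum (finer frequency grid)
but does NOT improve the true spectral resolution (ability to resolve close frequencies).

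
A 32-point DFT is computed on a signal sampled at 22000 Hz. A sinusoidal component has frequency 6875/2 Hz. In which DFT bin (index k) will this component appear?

DFT frequency resolution = f_s/N = 22000/32 = 1375/2 Hz
Bin index k = f_signal / resolution = 6875/2 / 1375/2 = 5
The signal frequency 6875/2 Hz falls in DFT bin k = 5.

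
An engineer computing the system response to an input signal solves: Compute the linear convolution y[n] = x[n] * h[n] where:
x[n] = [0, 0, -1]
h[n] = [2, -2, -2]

y[n] = sum_k x[k]*h[n-k]. Output length = len(x) + len(h) - 1 = 3 + 3 - 1 = 5.
y[0] = 0*2 = 0
y[1] = 0*2 + 0*-2 = 0
y[2] = -1*2 + 0*-2 + 0*-2 = -2
y[3] = -1*-2 + 0*-2 = 2
y[4] = -1*-2 = 2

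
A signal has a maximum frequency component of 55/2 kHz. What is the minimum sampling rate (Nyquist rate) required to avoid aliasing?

By the Nyquist-Shannon sampling theorem,
the minimum sampling rate (Nyquist rate) must be at least 2 * f_max.
Nyquist rate = 2 * 55/2 kHz = 55 kHz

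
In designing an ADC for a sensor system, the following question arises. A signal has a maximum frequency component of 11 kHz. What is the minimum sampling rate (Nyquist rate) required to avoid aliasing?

By the Nyquist-Shannon sampling theorem,
the minimum sampling rate (Nyquist rate) must be at least 2 * f_max.
Nyquist rate = 2 * 11 kHz = 22 kHz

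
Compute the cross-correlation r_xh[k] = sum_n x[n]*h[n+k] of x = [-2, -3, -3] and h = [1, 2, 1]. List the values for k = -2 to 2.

Both sequences indexed from 0 and zero outside their support.
Lags with overlap: k = -2 to 2.
  r_xh[-2] = x[2]*h[0] = -3
  r_xh[-1] = x[1]*h[0] + x[2]*h[1] = -9
  r_xh[0] = x[0]*h[0] + x[1]*h[1] + x[2]*h[2] = -11
  r_xh[1] = x[0]*h[1] + x[1]*h[2] = -7
  r_xh[2] = x[0]*h[2] = -2
r_xh = [-3, -9, -11, -7, -2] (for k = -2, ..., 2)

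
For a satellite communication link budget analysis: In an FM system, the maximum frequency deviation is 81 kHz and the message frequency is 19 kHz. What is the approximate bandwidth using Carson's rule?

Carson's rule: BW = 2*(delta_f + f_m)
= 2*(81 + 19) kHz = 200 kHz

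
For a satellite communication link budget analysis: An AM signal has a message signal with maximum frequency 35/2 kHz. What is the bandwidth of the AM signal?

In AM (double-sideband), the bandwidth is twice the message frequency.
BW = 2 * f_m = 2 * 35/2 kHz = 35 kHz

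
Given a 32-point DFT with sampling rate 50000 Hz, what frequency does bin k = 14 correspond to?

The frequency of DFT bin k is: f_k = k * f_s / N
f_14 = 14 * 50000 / 32 = 21875 Hz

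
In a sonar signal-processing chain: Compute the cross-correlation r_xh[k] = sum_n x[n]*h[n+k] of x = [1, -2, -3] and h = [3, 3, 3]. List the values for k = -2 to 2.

Both sequences indexed from 0 and zero outside their support.
Lags with overlap: k = -2 to 2.
  r_xh[-2] = x[2]*h[0] = -9
  r_xh[-1] = x[1]*h[0] + x[2]*h[1] = -15
  r_xh[0] = x[0]*h[0] + x[1]*h[1] + x[2]*h[2] = -12
  r_xh[1] = x[0]*h[1] + x[1]*h[2] = -3
  r_xh[2] = x[0]*h[2] = 3
r_xh = [-9, -15, -12, -3, 3] (for k = -2, ..., 2)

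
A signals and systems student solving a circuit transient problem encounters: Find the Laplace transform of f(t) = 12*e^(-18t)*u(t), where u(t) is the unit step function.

Standard Laplace transform pair:
e^(-at)*u(t) <-> 1/(s+a)
With a = 18: L{12*e^(-18t)*u(t)} = 12/(s+18), ROC: Re(s) > -18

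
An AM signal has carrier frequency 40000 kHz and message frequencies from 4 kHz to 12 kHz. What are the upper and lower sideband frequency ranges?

Upper sideband (USB) = fc + [fm_low, fm_high] = 40000 + [4, 12] = [40004, 40012] kHz
Lower sideband (LSB) = fc - [fm_high, fm_low] = 40000 - [12, 4] = [39988, 39996] kHz
Total occupied spectrum: 39988 kHz to 40012 kHz (plus carrier at 40000 kHz)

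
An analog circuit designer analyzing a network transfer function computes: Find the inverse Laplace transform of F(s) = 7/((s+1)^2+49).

Standard pair: w/((s+a)^2+w^2) <-> e^(-at)*sin(wt)*u(t)
With a=1, w=7: f(t) = e^(-t)*sin(7t)*u(t)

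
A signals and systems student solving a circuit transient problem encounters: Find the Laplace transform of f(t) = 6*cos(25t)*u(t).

Standard pair: cos(wt)*u(t) <-> s/(s^2+w^2)
With w = 25: L{6*cos(25t)*u(t)} = 6s/(s^2+625)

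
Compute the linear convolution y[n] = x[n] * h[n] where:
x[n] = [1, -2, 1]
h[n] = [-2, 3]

y[n] = sum_k x[k]*h[n-k]. Output length = len(x) + len(h) - 1 = 3 + 2 - 1 = 4.
y[0] = 1*-2 = -2
y[1] = -2*-2 + 1*3 = 7
y[2] = 1*-2 + -2*3 = -8
y[3] = 1*3 = 3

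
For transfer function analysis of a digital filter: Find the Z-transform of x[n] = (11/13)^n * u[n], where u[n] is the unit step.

The Z-transform of a^n * u[n] is z/(z-a) for |z| > |a|.
Here a = 11/13, so X(z) = z/(z - (11/13)) = 13z/(13z - 11)
ROC: |z| > 11/13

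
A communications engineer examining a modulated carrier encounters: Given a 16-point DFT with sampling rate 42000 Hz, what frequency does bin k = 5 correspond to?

The frequency of DFT bin k is: f_k = k * f_s / N
f_5 = 5 * 42000 / 16 = 13125 Hz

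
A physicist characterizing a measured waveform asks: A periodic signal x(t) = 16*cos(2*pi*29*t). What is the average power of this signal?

Average power of A*cos(wt) is A^2/2.
P = 16^2 / 2 = 256/2 = 128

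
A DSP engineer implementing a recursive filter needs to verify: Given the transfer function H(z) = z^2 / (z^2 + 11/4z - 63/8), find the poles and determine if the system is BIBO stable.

Poles are roots of the denominator: z^2 + 11/4z - 63/8 = 0.
Quadratic formula: z = [-(11/4) +/- sqrt((11/4)^2 - 4*(-63/8))] / 2
Discriminant = 121/16 + 63/2 = 625/16; sqrt = 25/4.
z = (-11/4 +/- 25/4) / 2 => z = 7/4 or z = -9/2.
|p1| = 9/2, |p2| = 7/4.
For BIBO stability, all poles must lie inside the unit circle (|p| < 1).
System is UNSTABLE since at least one |p| >= 1.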